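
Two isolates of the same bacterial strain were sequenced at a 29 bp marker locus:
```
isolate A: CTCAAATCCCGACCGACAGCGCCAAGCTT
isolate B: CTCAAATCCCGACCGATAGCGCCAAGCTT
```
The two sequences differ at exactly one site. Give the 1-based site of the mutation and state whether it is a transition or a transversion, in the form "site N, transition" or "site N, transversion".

The sequences differ only at site 17: C→T (pyrimidine→pyrimidine), a transition.

site 17, transition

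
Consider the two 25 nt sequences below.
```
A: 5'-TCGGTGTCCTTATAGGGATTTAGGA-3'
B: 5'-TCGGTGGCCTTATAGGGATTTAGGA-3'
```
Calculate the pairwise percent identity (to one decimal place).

96.0%

Mismatch at position 7 (1-based): 1 of 25.
Identical positions: 24/25 = 96% → 96.0%.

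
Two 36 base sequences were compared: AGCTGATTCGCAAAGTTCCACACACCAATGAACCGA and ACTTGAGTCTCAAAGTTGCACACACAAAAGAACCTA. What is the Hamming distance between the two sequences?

The sequences differ at sites 2, 3, 7, 10, 18, 26, 29, 35 (1-based) — 8 in total.

8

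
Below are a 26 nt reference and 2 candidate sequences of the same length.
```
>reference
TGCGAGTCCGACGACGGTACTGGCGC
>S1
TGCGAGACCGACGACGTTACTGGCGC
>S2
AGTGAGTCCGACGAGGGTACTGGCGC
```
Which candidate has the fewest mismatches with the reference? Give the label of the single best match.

Hamming distances to reference — S1: 2; S2: 3.
Smallest is S1 with 2 mismatches.

S1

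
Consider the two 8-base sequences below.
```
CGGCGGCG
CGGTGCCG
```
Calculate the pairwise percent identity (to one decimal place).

Mismatches at positions 4, 6 (1-based): 2 of 8.
Identical positions: 6/8 = 75% → 75.0%.

75.0%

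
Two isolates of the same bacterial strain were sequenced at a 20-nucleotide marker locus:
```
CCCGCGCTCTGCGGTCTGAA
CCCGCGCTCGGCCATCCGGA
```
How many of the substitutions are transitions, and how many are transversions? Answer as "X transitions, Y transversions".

3 transitions, 2 transversions

Mismatches (1-based):
base 10: T→G (pyrimidine→purine, transversion)
base 13: G→C (purine→pyrimidine, transversion)
base 14: G→A (purine→purine, transition)
base 17: T→C (pyrimidine→pyrimidine, transition)
base 19: A→G (purine→purine, transition)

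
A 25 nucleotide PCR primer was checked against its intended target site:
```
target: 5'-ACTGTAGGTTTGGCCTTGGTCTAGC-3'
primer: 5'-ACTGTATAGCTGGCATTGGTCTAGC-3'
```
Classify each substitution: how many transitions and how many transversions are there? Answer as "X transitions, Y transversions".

2 transitions, 3 transversions

Mismatches (1-based):
position 7: G→T (purine→pyrimidine, transversion)
position 8: G→A (purine→purine, transition)
position 9: T→G (pyrimidine→purine, transversion)
position 10: T→C (pyrimidine→pyrimidine, transition)
position 15: C→A (pyrimidine→purine, transversion)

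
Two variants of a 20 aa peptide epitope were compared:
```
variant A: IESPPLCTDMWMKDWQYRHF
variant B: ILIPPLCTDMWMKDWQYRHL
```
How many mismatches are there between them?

3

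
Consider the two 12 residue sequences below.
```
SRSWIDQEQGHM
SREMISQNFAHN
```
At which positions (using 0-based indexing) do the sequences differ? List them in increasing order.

Scanning 0-based: 2: S/E; 3: W/M; 5: D/S; 7: E/N; 8: Q/F; 9: G/A; 11: M/N.

2, 3, 5, 7, 8, 9, 11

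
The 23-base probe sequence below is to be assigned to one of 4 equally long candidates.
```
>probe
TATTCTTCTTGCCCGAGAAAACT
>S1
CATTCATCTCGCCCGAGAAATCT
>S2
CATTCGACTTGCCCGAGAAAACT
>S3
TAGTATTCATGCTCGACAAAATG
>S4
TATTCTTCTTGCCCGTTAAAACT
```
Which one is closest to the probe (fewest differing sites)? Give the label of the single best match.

S4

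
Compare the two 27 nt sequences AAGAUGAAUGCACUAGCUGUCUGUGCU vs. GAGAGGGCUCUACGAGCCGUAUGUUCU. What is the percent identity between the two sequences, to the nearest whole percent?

63%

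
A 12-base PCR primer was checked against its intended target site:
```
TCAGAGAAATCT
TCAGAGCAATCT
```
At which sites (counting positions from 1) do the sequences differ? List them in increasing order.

7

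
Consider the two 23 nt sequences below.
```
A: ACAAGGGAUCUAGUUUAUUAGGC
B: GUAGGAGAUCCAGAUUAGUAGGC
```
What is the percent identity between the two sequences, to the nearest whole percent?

70%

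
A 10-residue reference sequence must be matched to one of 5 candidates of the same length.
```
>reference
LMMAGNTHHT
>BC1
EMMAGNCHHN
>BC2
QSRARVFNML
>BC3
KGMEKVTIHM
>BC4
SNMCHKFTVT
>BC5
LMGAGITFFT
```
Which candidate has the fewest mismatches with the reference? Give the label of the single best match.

BC1 differs at 3 positions; BC2 differs at 9 positions; BC3 differs at 7 positions; BC4 differs at 8 positions; BC5 differs at 4 positions. The closest is BC1.

BC1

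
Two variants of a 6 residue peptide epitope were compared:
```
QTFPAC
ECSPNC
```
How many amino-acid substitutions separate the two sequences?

4

Mismatches (1-based): residue 1: Q→E; residue 2: T→C; residue 3: F→S; residue 5: A→N.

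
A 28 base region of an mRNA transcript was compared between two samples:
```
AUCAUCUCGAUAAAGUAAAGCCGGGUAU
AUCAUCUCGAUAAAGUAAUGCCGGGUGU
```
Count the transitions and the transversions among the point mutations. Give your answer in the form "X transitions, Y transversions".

1 transition, 1 transversion

Transitions (purine↔purine or pyrimidine↔pyrimidine): 27 A→G.
Transversions (purine↔pyrimidine): 19 A→U.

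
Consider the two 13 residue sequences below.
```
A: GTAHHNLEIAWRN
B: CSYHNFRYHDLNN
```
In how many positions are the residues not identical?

The sequences differ at positions 1, 2, 3, 5, 6, 7, 8, 9, 10, 11, 12 (1-based) — 11 in total.

11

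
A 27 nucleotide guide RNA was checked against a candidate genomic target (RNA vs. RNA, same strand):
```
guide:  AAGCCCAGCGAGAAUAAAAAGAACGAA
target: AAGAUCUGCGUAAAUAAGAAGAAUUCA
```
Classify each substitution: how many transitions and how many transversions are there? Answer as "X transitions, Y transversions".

4 transitions, 5 transversions

Mismatches (1-based):
site 4: C→A (pyrimidine→purine, transversion)
site 5: C→U (pyrimidine→pyrimidine, transition)
site 7: A→U (purine→pyrimidine, transversion)
site 11: A→U (purine→pyrimidine, transversion)
site 12: G→A (purine→purine, transition)
site 18: A→G (purine→purine, transition)
site 24: C→U (pyrimidine→pyrimidine, transition)
site 25: G→U (purine→pyrimidine, transversion)
site 26: A→C (purine→pyrimidine, transversion)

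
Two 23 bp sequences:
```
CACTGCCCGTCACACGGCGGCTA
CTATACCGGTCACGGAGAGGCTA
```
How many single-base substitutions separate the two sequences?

8

Comparing position by position, 8 sites differ: 2 (A/T), 3 (C/A), 5 (G/A), 8 (C/G), 14 (A/G), 15 (C/G), 16 (G/A), 18 (C/A).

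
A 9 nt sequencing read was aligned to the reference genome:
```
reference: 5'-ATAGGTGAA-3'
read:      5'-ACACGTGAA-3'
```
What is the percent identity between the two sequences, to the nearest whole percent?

78%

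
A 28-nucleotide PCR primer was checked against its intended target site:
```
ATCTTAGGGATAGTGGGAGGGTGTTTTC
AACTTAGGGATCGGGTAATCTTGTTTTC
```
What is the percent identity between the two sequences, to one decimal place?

8 positions differ (2, 12, 14, 16, 17, 19, 20, 21), so 20 of 28 match: 20/28 = 71.43%.

71.4%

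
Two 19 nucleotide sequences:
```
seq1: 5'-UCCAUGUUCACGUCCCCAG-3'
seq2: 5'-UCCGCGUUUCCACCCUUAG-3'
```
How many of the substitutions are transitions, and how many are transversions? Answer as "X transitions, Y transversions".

Transitions (purine↔purine or pyrimidine↔pyrimidine): 4 A→G, 5 U→C, 9 C→U, 12 G→A, 13 U→C, 16 C→U, 17 C→U.
Transversions (purine↔pyrimidine): 10 A→C.

7 transitions, 1 transversion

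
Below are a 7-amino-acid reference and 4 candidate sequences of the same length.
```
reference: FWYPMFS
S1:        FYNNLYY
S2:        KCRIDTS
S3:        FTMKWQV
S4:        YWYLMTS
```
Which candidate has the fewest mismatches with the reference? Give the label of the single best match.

S4

S1 differs at 6 residues; S2 differs at 6 residues; S3 differs at 6 residues; S4 differs at 3 residues. The closest is S4.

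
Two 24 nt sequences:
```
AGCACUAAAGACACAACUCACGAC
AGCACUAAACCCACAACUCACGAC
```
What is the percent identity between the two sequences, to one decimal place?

91.7%

2 positions differ (10, 11), so 22 of 24 match: 22/24 = 91.67%.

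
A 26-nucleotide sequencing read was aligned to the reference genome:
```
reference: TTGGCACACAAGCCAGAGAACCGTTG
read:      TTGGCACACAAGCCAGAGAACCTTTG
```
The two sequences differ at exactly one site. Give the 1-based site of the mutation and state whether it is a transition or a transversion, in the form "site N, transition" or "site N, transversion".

site 23, transversion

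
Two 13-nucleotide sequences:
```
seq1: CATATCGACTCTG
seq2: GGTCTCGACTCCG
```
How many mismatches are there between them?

The sequences differ at sites 1, 2, 4, 12 (1-based) — 4 in total.

4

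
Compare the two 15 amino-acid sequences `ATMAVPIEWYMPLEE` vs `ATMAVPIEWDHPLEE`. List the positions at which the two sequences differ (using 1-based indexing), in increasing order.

10, 11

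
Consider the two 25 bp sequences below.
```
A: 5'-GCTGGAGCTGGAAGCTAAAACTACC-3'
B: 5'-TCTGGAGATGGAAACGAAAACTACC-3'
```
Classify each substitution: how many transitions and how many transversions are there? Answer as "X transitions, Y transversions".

Transitions (purine↔purine or pyrimidine↔pyrimidine): 14 G→A.
Transversions (purine↔pyrimidine): 1 G→T, 8 C→A, 16 T→G.

1 transition, 3 transversions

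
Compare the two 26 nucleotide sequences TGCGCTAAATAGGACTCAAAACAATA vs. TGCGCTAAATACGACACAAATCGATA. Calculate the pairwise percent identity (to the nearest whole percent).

85%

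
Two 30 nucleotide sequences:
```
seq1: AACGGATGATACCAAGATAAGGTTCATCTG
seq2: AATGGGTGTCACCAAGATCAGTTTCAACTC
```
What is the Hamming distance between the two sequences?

The sequences differ at bases 3, 6, 9, 10, 19, 22, 27, 30 (1-based) — 8 in total.

8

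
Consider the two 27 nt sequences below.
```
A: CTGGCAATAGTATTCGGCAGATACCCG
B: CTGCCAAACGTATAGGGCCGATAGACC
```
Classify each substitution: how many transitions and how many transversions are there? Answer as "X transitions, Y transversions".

0 transitions, 9 transversions

Transitions (purine↔purine or pyrimidine↔pyrimidine): none.
Transversions (purine↔pyrimidine): 4 G→C, 8 T→A, 9 A→C, 14 T→A, 15 C→G, 19 A→C, 24 C→G, 25 C→A, 27 G→C.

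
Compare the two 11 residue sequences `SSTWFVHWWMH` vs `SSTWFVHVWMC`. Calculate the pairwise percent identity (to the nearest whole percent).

82%

Mismatches at positions 8, 11 (1-based): 2 of 11.
Identical positions: 9/11 = 81.82% → 82%.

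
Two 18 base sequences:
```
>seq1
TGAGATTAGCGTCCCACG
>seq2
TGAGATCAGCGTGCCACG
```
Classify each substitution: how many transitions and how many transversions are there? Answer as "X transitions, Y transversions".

Mismatches (1-based):
base 7: T→C (pyrimidine→pyrimidine, transition)
base 13: C→G (pyrimidine→purine, transversion)

1 transition, 1 transversion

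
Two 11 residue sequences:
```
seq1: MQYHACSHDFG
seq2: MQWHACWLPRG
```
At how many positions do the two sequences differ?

Mismatches (1-based): position 3: Y→W; position 7: S→W; position 8: H→L; position 9: D→P; position 10: F→R.

5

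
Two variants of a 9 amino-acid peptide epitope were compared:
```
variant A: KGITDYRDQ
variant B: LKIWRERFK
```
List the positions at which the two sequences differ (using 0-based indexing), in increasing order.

Differences at position 0 (K→L), position 1 (G→K), position 3 (T→W), position 4 (D→R), position 5 (Y→E), position 7 (D→F), position 8 (Q→K).

0, 1, 3, 4, 5, 7, 8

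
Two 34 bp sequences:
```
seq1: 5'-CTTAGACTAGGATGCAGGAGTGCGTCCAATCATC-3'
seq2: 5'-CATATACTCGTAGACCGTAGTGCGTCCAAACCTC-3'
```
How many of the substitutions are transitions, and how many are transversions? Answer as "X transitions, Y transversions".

Mismatches (1-based):
base 2: T→A (pyrimidine→purine, transversion)
base 5: G→T (purine→pyrimidine, transversion)
base 9: A→C (purine→pyrimidine, transversion)
base 11: G→T (purine→pyrimidine, transversion)
base 13: T→G (pyrimidine→purine, transversion)
base 14: G→A (purine→purine, transition)
base 16: A→C (purine→pyrimidine, transversion)
base 18: G→T (purine→pyrimidine, transversion)
base 30: T→A (pyrimidine→purine, transversion)
base 32: A→C (purine→pyrimidine, transversion)

1 transition, 9 transversions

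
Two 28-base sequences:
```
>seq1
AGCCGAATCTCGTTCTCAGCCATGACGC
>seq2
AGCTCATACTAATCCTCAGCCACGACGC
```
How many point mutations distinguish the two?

8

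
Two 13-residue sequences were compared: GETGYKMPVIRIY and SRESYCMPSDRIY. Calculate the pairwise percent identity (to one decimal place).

7 positions differ (1, 2, 3, 4, 6, 9, 10), so 6 of 13 match: 6/13 = 46.15%.

46.2%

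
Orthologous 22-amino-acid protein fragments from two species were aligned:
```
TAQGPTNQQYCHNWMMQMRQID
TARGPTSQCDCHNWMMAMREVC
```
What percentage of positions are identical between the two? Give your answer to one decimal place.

Mismatches at positions 3, 7, 9, 10, 17, 20, 21, 22 (1-based): 8 of 22.
Identical positions: 14/22 = 63.64% → 63.6%.

63.6%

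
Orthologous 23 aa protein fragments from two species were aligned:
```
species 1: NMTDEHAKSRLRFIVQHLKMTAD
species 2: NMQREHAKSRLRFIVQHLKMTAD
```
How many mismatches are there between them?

2

The sequences differ at positions 3, 4 (1-based) — 2 in total.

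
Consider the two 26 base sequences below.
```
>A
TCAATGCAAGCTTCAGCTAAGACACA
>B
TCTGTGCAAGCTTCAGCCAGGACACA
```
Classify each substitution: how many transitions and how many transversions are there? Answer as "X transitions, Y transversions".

Transitions (purine↔purine or pyrimidine↔pyrimidine): 4 A→G, 18 T→C, 20 A→G.
Transversions (purine↔pyrimidine): 3 A→T.

3 transitions, 1 transversion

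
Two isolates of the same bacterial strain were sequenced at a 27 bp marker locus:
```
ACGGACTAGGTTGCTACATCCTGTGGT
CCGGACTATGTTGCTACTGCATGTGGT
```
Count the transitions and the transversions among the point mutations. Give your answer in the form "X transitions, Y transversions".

0 transitions, 5 transversions

Mismatches (1-based):
position 1: A→C (purine→pyrimidine, transversion)
position 9: G→T (purine→pyrimidine, transversion)
position 18: A→T (purine→pyrimidine, transversion)
position 19: T→G (pyrimidine→purine, transversion)
position 21: C→A (pyrimidine→purine, transversion)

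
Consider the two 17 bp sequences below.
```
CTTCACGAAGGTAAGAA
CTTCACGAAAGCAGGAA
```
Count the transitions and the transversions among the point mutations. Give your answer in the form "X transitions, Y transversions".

3 transitions, 0 transversions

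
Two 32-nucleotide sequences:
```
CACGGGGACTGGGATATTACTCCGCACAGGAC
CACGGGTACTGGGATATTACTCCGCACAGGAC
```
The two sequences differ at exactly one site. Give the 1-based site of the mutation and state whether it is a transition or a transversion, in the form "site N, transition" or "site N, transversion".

site 7, transversion

The sequences differ only at site 7: G→T (purine→pyrimidine), a transversion.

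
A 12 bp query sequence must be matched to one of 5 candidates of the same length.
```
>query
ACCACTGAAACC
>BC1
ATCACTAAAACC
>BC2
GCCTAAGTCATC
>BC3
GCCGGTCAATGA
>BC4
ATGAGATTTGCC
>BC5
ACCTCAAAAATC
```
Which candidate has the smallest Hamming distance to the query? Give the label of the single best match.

BC1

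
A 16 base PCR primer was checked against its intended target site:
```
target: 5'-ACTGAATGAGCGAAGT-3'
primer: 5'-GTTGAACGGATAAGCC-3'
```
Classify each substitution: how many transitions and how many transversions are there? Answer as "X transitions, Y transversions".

9 transitions, 1 transversion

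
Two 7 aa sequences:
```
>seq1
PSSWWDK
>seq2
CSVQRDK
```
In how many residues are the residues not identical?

Comparing position by position, 4 residues differ: 1 (P/C), 3 (S/V), 4 (W/Q), 5 (W/R).

4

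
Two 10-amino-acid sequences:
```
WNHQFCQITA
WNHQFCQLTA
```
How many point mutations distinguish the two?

1

Mismatches (1-based): residue 8: I→L.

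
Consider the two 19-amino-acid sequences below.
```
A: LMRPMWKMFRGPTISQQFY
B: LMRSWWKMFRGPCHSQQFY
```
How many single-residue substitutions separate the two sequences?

4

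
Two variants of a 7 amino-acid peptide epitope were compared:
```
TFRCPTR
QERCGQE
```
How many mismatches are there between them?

5

The sequences differ at positions 1, 2, 5, 6, 7 (1-based) — 5 in total.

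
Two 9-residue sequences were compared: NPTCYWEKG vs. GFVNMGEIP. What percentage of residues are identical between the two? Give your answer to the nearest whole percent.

8 positions differ (1, 2, 3, 4, 5, 6, 8, 9), so 1 of 9 match: 1/9 = 11.11%.

11%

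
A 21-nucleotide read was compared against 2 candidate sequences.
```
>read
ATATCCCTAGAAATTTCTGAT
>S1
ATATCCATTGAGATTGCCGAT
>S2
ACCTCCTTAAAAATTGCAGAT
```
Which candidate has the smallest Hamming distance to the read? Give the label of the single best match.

S1

S1 differs at 5 sites; S2 differs at 6 sites. The closest is S1.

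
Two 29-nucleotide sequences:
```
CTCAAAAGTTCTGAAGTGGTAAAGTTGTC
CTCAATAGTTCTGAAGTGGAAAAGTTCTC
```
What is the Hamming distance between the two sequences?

The sequences differ at bases 6, 20, 27 (1-based) — 3 in total.

3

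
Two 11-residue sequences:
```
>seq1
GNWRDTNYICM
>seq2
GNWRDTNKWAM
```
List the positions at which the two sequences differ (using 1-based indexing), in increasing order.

Differences at position 8 (Y→K), position 9 (I→W), position 10 (C→A).

8, 9, 10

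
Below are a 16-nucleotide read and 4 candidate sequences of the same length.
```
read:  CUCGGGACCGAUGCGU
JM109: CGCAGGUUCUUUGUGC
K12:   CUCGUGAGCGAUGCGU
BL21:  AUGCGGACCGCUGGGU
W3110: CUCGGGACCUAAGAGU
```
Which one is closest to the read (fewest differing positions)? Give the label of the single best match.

JM109 differs at 8 positions; K12 differs at 2 positions; BL21 differs at 5 positions; W3110 differs at 3 positions. The closest is K12.

K12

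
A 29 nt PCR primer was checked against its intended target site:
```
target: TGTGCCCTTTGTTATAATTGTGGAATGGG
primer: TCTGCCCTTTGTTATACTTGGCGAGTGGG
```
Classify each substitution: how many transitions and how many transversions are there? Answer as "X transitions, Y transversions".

1 transition, 4 transversions

Mismatches (1-based):
base 2: G→C (purine→pyrimidine, transversion)
base 17: A→C (purine→pyrimidine, transversion)
base 21: T→G (pyrimidine→purine, transversion)
base 22: G→C (purine→pyrimidine, transversion)
base 25: A→G (purine→purine, transition)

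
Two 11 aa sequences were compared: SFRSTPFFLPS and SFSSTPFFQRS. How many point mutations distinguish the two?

The sequences differ at residues 3, 9, 10 (1-based) — 3 in total.

3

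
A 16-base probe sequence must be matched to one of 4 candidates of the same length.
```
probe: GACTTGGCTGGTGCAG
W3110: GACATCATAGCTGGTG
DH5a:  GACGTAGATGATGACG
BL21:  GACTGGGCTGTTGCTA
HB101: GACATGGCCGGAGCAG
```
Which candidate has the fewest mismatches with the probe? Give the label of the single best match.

HB101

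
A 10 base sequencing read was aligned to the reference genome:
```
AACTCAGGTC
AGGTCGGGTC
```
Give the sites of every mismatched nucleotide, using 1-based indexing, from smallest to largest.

2, 3, 6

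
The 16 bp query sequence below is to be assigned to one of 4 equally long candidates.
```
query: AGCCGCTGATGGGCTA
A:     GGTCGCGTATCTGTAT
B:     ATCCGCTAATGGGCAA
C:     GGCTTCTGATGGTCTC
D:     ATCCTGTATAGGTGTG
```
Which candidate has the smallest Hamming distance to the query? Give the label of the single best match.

Hamming distances to query — A: 9; B: 3; C: 5; D: 9.
Smallest is B with 3 mismatches.

B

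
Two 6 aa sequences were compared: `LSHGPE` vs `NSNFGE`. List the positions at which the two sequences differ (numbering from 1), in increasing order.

1, 3, 4, 5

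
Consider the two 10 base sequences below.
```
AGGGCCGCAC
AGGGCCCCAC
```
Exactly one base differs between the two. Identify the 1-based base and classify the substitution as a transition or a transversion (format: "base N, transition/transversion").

The sequences differ only at base 7: G→C (purine→pyrimidine), a transversion.

base 7, transversion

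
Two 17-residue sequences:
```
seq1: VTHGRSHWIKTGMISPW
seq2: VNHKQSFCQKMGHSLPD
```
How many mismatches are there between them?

11

Comparing position by position, 11 positions differ: 2 (T/N), 4 (G/K), 5 (R/Q), 7 (H/F), 8 (W/C), 9 (I/Q), 11 (T/M), 13 (M/H), 14 (I/S), 15 (S/L), 17 (W/D).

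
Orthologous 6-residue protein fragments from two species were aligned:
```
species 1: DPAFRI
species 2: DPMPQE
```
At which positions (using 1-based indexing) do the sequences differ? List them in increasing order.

Scanning 1-based: 3: A/M; 4: F/P; 5: R/Q; 6: I/E.

3, 4, 5, 6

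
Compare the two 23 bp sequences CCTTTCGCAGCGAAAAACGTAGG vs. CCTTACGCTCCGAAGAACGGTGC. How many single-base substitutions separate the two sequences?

7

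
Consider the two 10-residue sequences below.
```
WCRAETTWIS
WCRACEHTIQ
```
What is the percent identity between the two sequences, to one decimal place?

5 positions differ (5, 6, 7, 8, 10), so 5 of 10 match: 5/10 = 50%.

50.0%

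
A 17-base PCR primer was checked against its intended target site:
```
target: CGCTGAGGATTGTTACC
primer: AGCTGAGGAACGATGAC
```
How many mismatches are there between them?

6

Mismatches (1-based): base 1: C→A; base 10: T→A; base 11: T→C; base 13: T→A; base 15: A→G; base 16: C→A.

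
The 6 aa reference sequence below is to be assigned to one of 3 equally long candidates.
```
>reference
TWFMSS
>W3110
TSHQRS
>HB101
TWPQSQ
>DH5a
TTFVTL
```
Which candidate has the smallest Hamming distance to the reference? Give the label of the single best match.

HB101

W3110 differs at 4 positions; HB101 differs at 3 positions; DH5a differs at 4 positions. The closest is HB101.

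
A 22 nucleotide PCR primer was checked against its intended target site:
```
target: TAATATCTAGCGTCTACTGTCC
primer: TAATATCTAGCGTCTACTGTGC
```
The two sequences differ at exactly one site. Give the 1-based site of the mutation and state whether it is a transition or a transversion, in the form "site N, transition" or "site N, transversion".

Site 21 changes C→G. C is a pyrimidine and G is a purine, so this is a transversion.

site 21, transversion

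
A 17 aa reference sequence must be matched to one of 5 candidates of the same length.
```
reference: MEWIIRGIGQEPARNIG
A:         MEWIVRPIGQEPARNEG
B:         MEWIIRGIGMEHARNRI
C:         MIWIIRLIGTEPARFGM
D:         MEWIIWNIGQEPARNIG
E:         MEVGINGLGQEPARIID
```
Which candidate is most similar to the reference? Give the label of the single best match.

A differs at 3 positions; B differs at 4 positions; C differs at 6 positions; D differs at 2 positions; E differs at 6 positions. The closest is D.

D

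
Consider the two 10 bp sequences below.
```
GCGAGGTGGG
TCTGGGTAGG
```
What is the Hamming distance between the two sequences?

Comparing position by position, 4 positions differ: 1 (G/T), 3 (G/T), 4 (A/G), 8 (G/A).

4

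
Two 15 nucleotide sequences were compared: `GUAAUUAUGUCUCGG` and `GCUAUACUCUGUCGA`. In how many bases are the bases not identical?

The sequences differ at bases 2, 3, 6, 7, 9, 11, 15 (1-based) — 7 in total.

7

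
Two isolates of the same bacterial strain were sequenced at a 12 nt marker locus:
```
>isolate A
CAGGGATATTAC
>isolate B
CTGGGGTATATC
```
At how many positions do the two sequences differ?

4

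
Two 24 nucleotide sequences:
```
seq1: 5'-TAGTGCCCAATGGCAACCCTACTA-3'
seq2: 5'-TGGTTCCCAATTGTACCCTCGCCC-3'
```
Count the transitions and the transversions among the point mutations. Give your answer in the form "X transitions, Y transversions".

6 transitions, 4 transversions

Transitions (purine↔purine or pyrimidine↔pyrimidine): 2 A→G, 14 C→T, 19 C→T, 20 T→C, 21 A→G, 23 T→C.
Transversions (purine↔pyrimidine): 5 G→T, 12 G→T, 16 A→C, 24 A→C.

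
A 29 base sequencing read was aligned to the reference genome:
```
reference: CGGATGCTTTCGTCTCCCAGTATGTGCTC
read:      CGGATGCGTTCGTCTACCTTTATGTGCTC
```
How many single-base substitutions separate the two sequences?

4

The sequences differ at bases 8, 16, 19, 20 (1-based) — 4 in total.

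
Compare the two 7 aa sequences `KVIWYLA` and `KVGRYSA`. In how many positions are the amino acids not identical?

3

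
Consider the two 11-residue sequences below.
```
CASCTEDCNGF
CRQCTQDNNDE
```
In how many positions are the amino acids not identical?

6

Mismatches (1-based): position 2: A→R; position 3: S→Q; position 6: E→Q; position 8: C→N; position 10: G→D; position 11: F→E.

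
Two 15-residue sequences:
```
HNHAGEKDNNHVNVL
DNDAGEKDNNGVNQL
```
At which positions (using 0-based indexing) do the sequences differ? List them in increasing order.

0, 2, 10, 13

Differences at position 0 (H→D), position 2 (H→D), position 10 (H→G), position 13 (V→Q).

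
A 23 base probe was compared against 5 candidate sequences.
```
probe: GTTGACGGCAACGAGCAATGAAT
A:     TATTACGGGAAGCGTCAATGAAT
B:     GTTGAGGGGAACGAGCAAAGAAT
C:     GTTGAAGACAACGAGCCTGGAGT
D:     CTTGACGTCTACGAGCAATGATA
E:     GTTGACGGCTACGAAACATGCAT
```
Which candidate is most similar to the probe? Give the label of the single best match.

B

Hamming distances to probe — A: 8; B: 3; C: 6; D: 5; E: 5.
Smallest is B with 3 mismatches.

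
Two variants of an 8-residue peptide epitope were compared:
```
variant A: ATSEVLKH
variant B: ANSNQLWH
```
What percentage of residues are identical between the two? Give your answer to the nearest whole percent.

50%

4 positions differ (2, 4, 5, 7), so 4 of 8 match: 4/8 = 50%.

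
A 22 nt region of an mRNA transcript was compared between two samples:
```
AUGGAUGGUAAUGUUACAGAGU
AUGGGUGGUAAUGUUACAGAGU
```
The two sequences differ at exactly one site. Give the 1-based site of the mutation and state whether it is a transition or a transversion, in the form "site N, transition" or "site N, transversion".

site 5, transition

The sequences differ only at site 5: A→G (purine→purine), a transition.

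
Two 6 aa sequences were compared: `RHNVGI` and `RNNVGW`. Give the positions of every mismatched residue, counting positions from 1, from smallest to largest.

2, 6

Scanning 1-based: 2: H/N; 6: I/W.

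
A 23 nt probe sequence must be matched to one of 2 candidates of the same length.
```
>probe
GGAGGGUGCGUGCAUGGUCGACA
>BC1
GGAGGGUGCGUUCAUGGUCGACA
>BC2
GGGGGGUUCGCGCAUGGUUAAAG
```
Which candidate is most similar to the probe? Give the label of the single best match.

BC1

Hamming distances to probe — BC1: 1; BC2: 7.
Smallest is BC1 with 1 mismatch.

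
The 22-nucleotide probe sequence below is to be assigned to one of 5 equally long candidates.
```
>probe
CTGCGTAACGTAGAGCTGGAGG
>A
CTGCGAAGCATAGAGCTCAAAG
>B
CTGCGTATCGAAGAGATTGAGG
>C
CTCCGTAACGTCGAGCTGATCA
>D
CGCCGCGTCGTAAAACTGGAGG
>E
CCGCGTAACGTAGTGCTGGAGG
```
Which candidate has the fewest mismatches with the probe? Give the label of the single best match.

E

Hamming distances to probe — A: 6; B: 4; C: 6; D: 7; E: 2.
Smallest is E with 2 mismatches.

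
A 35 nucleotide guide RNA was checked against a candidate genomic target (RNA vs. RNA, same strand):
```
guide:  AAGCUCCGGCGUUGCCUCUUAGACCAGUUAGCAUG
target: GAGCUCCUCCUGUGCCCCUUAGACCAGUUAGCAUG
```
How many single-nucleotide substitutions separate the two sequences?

6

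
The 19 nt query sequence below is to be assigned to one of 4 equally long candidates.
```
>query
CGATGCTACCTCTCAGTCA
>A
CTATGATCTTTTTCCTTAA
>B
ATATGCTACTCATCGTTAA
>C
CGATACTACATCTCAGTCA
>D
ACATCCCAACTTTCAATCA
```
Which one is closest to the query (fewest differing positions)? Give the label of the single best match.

Hamming distances to query — A: 9; B: 8; C: 2; D: 7.
Smallest is C with 2 mismatches.

C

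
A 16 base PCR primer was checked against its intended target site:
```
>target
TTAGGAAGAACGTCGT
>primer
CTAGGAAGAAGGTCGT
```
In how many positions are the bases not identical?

2

The sequences differ at positions 1, 11 (1-based) — 2 in total.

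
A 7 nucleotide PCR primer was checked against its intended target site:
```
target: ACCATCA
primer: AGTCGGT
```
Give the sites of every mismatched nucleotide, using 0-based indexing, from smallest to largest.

1, 2, 3, 4, 5, 6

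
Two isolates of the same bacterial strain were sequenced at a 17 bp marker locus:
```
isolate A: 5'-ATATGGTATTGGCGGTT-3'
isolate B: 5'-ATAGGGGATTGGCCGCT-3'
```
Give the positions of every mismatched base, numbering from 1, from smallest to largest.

4, 7, 14, 16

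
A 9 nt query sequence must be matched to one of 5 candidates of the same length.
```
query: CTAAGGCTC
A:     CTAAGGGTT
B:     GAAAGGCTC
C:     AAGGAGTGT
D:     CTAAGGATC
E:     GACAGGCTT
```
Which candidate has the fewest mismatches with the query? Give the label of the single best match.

Hamming distances to query — A: 2; B: 2; C: 8; D: 1; E: 4.
Smallest is D with 1 mismatch.

D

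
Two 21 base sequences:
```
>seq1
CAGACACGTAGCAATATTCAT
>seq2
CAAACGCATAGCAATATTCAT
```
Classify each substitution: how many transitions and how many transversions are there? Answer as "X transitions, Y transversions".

3 transitions, 0 transversions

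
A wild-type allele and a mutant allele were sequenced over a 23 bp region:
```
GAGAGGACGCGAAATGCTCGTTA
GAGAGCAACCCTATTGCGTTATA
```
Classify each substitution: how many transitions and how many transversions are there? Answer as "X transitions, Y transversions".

1 transition, 9 transversions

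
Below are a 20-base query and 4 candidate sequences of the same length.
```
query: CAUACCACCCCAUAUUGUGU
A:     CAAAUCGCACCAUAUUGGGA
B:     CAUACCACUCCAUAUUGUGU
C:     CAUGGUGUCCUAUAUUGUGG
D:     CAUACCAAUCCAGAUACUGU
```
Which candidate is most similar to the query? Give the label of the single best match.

A differs at 6 positions; B differs at 1 position; C differs at 7 positions; D differs at 5 positions. The closest is B.

B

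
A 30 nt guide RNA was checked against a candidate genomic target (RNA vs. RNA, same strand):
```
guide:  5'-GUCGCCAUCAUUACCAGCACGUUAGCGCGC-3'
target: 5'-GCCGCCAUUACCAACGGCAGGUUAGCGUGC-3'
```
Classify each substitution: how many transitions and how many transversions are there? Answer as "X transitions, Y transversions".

Mismatches (1-based):
position 2: U→C (pyrimidine→pyrimidine, transition)
position 9: C→U (pyrimidine→pyrimidine, transition)
position 11: U→C (pyrimidine→pyrimidine, transition)
position 12: U→C (pyrimidine→pyrimidine, transition)
position 14: C→A (pyrimidine→purine, transversion)
position 16: A→G (purine→purine, transition)
position 20: C→G (pyrimidine→purine, transversion)
position 28: C→U (pyrimidine→pyrimidine, transition)

6 transitions, 2 transversions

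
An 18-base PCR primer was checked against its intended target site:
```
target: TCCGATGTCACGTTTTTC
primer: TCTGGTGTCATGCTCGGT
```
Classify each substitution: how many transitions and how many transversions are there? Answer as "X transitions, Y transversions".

Transitions (purine↔purine or pyrimidine↔pyrimidine): 3 C→T, 5 A→G, 11 C→T, 13 T→C, 15 T→C, 18 C→T.
Transversions (purine↔pyrimidine): 16 T→G, 17 T→G.

6 transitions, 2 transversions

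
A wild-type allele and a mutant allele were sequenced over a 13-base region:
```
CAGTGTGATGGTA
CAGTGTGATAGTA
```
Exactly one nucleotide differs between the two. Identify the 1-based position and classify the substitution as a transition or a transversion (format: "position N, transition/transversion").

The sequences differ only at position 10: G→A (purine→purine), a transition.

position 10, transition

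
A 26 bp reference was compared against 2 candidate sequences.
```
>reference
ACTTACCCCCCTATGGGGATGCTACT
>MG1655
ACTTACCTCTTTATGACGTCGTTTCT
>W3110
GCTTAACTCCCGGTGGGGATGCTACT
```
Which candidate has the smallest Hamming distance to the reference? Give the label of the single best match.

W3110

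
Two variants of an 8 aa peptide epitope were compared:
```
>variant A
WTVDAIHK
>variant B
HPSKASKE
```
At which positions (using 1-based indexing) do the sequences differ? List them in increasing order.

1, 2, 3, 4, 6, 7, 8

Scanning 1-based: 1: W/H; 2: T/P; 3: V/S; 4: D/K; 6: I/S; 7: H/K; 8: K/E.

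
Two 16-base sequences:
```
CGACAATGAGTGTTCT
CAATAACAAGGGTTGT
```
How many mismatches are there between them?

6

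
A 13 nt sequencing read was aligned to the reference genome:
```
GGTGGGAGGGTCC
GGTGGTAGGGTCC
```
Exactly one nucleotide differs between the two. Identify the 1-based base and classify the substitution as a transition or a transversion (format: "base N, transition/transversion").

Base 6 changes G→T. G is a purine and T is a pyrimidine, so this is a transversion.

base 6, transversion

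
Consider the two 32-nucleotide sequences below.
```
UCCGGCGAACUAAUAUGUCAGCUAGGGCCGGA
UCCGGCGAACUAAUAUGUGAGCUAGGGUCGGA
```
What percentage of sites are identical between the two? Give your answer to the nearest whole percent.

Mismatches at positions 19, 28 (1-based): 2 of 32.
Identical positions: 30/32 = 93.75% → 94%.

94%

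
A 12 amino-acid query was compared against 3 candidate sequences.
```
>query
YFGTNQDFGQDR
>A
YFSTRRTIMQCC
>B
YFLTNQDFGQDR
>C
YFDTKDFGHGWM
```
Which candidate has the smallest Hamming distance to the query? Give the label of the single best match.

A differs at 8 residues; B differs at 1 residue; C differs at 9 residues. The closest is B.

B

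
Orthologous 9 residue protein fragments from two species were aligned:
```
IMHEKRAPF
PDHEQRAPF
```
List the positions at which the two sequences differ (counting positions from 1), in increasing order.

1, 2, 5

Differences at position 1 (I→P), position 2 (M→D), position 5 (K→Q).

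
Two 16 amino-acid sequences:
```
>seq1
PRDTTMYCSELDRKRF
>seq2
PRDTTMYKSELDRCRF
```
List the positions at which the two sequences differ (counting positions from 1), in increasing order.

Differences at position 8 (C→K), position 14 (K→C).

8, 14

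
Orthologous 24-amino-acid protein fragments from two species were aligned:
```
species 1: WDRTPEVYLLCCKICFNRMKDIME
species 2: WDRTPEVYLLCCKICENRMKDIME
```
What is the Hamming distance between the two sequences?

Mismatches (1-based): residue 16: F→E.

1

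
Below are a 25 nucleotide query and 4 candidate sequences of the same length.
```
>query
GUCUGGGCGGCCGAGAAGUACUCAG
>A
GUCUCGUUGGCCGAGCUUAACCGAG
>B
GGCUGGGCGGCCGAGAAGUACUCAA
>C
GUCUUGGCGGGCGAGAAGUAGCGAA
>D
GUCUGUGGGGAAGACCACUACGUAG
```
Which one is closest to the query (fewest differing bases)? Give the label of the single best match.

B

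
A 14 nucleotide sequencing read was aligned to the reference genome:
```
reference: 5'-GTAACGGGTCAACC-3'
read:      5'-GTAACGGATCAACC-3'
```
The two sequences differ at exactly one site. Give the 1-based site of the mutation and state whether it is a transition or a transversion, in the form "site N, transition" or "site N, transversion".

site 8, transition

Site 8 changes G→A. G is a purine and A is a purine, so this is a transition.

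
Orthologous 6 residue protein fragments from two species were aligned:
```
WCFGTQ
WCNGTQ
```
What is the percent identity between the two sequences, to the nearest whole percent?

1 position differs (3), so 5 of 6 match: 5/6 = 83.33%.

83%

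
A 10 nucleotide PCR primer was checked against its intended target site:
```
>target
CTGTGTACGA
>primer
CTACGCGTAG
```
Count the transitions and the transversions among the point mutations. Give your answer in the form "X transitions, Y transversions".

7 transitions, 0 transversions

Mismatches (1-based):
base 3: G→A (purine→purine, transition)
base 4: T→C (pyrimidine→pyrimidine, transition)
base 6: T→C (pyrimidine→pyrimidine, transition)
base 7: A→G (purine→purine, transition)
base 8: C→T (pyrimidine→pyrimidine, transition)
base 9: G→A (purine→purine, transition)
base 10: A→G (purine→purine, transition)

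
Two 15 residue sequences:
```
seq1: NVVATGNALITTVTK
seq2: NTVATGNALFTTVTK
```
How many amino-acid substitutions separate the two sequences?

2

The sequences differ at positions 2, 10 (1-based) — 2 in total.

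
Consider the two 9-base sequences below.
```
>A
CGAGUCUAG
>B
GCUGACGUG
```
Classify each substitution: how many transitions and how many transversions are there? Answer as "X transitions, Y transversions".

Transitions (purine↔purine or pyrimidine↔pyrimidine): none.
Transversions (purine↔pyrimidine): 1 C→G, 2 G→C, 3 A→U, 5 U→A, 7 U→G, 8 A→U.

0 transitions, 6 transversions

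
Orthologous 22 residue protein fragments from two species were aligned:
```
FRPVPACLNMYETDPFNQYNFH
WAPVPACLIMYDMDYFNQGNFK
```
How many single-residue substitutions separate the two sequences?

Comparing position by position, 8 positions differ: 1 (F/W), 2 (R/A), 9 (N/I), 12 (E/D), 13 (T/M), 15 (P/Y), 19 (Y/G), 22 (H/K).

8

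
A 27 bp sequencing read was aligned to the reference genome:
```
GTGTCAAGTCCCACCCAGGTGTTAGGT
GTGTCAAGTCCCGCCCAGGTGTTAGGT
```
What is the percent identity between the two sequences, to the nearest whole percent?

96%

Mismatch at position 13 (1-based): 1 of 27.
Identical positions: 26/27 = 96.3% → 96%.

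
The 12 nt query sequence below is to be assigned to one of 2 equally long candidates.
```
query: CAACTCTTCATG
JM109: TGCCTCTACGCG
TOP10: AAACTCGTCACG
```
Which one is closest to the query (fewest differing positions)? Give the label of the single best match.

Hamming distances to query — JM109: 6; TOP10: 3.
Smallest is TOP10 with 3 mismatches.

TOP10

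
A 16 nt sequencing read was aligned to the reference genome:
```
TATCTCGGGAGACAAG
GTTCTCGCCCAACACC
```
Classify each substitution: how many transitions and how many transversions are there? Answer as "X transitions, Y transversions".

Mismatches (1-based):
site 1: T→G (pyrimidine→purine, transversion)
site 2: A→T (purine→pyrimidine, transversion)
site 8: G→C (purine→pyrimidine, transversion)
site 9: G→C (purine→pyrimidine, transversion)
site 10: A→C (purine→pyrimidine, transversion)
site 11: G→A (purine→purine, transition)
site 15: A→C (purine→pyrimidine, transversion)
site 16: G→C (purine→pyrimidine, transversion)

1 transition, 7 transversions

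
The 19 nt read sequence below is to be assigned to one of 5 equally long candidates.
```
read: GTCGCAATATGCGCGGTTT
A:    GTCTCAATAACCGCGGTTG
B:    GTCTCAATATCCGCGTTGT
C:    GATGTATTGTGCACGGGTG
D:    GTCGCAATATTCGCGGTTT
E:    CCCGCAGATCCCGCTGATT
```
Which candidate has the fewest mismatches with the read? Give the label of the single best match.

D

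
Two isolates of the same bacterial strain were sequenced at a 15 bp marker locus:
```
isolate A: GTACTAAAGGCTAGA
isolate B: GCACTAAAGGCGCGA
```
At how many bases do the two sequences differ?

3

Mismatches (1-based): base 2: T→C; base 12: T→G; base 13: A→C.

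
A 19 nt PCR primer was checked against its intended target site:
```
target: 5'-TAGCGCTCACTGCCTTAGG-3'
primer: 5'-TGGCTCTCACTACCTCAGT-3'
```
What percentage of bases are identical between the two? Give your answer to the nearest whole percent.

Mismatches at positions 2, 5, 12, 16, 19 (1-based): 5 of 19.
Identical positions: 14/19 = 73.68% → 74%.

74%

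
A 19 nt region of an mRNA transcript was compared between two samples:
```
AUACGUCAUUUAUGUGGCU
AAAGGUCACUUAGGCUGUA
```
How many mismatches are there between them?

8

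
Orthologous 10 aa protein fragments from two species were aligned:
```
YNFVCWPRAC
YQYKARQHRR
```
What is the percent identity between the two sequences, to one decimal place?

Mismatches at positions 2, 3, 4, 5, 6, 7, 8, 9, 10 (1-based): 9 of 10.
Identical positions: 1/10 = 10% → 10.0%.

10.0%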